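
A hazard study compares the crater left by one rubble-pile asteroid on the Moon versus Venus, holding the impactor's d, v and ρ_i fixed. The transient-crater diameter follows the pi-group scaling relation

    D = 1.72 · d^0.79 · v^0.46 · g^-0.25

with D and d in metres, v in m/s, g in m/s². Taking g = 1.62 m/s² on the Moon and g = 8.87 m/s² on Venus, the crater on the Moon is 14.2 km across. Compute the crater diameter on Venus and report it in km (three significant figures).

D ≈ 9.28 km

All impactor-dependent factors cancel in the ratio, leaving D_Venus/D_Moon = (g_Venus/g_Moon)^-0.25.
(8.87/1.62)^-0.25 = 5.475^-0.25 = 0.6537
D_Venus = 0.6537 × 14.2 km = 9.28 km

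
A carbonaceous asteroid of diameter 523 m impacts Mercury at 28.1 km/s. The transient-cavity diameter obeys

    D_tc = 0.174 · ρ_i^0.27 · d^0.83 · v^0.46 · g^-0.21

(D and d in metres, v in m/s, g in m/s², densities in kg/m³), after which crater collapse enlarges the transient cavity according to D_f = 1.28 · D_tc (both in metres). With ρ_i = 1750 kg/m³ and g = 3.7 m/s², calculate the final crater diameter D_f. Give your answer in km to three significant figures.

D_f ≈ 25.5 km

v = 28100 m/s.
ρ_i^0.27 = 1750^0.27 = 7.510
d^0.83 = 523^0.83 = 180.4
v^0.46 = 28100^0.46 = 111.3
g^-0.21 = 3.7^-0.21 = 0.7598
D_tc = 0.174 × 7.510 × 180.4 × 111.3 × 0.7598 = 19940 m
D_f = 1.28 × 19940 = 25523 m
     = 25.52 km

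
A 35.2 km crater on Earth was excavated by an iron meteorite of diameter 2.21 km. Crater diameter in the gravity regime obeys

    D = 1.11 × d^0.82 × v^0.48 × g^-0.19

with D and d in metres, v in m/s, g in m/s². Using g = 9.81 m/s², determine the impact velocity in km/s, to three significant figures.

Rearranging for v: v = [D / (1.11 · 2210^0.82 · 9.81^-0.19)]^(1/0.48).
D = 35200 m.
2210^0.82 = 552.6
9.81^-0.19 = 0.6480
Denominator = 1.11 × 552.6 × 0.6480 = 397.5
D / 397.5 = 35200 / 397.5 = 88.55
v = 88.55^(1/0.48) = 88.55^2.0833 = 11391 m/s

v ≈ 11.4 km/s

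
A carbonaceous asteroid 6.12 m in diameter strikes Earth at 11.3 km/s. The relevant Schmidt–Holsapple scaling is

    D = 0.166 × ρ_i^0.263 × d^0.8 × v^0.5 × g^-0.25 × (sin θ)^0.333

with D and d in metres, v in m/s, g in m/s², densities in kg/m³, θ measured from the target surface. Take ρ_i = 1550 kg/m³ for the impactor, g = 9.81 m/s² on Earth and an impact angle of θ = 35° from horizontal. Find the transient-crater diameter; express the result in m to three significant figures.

D ≈ 244 m

In SI units: v = 11300 m/s.
ρ_i^0.263 = 1550^0.263 = 6.903
d^0.8 = 6.12^0.8 = 4.260
v^0.5 = 11300^0.5 = 106.3
g^-0.25 = 9.81^-0.25 = 0.5650
(sin 35°)^0.333 = 0.5736^0.333 = 0.8310
D = 0.166 × 6.903 × 4.260 × 106.3 × 0.5650 × 0.8310 = 243.6 m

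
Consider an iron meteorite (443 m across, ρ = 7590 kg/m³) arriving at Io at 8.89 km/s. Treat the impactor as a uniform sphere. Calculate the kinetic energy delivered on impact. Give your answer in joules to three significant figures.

v = 8890 m/s.
Mass m = (π/6) ρ d³ = (π/6) × 7590 × (443)³ = 3.455 × 10^11 kg
E = ½ m v² = 0.5 × 3.455 × 10^11 × (8890)² = 1.365 × 10^19 J

E ≈ 1.37 × 10^19 J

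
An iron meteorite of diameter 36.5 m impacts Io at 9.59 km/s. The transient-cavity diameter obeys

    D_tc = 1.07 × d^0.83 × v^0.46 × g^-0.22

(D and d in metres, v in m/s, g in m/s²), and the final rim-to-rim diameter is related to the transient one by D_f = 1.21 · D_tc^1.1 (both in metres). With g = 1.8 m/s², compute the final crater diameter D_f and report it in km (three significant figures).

D_f ≈ 3.12 km

v = 9590 m/s.
d^0.83 = 36.5^0.83 = 19.80
v^0.46 = 9590^0.46 = 67.86
g^-0.22 = 1.8^-0.22 = 0.8787
D_tc = 1.07 × 19.80 × 67.86 × 0.8787 = 1263 m
D_f = 1.21 × (1263)^1.1 = 3121 m
     = 3.121 km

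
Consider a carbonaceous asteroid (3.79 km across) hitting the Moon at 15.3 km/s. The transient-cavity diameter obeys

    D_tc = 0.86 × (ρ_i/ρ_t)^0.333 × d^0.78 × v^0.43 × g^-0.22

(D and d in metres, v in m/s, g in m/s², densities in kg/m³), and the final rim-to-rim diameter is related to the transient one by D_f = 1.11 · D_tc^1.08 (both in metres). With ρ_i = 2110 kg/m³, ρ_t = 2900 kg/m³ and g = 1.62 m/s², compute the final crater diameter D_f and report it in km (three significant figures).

D_f ≈ 68.1 km

In SI: d = 3790 m, v = 15300 m/s.
(ρ_i/ρ_t)^0.333 = (2110/2900)^0.333 = 0.8995
d^0.78 = 3790^0.78 = 618.5
v^0.43 = 15300^0.43 = 63.01
g^-0.22 = 1.62^-0.22 = 0.8993
D_tc = 0.86 × 0.8995 × 618.5 × 63.01 × 0.8993 = 27110 m
D_f = 1.11 × (27110)^1.08 = 68093 m
     = 68.09 km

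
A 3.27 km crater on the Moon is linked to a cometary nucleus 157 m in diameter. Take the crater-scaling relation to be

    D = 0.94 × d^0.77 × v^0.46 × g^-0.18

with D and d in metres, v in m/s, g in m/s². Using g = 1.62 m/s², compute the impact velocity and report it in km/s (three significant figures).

v ≈ 12.7 km/s

Rearranging for v: v = [D / (0.94 · 157^0.77 · 1.62^-0.18)]^(1/0.46).
D = 3270 m.
157^0.77 = 49.07
1.62^-0.18 = 0.9168
Denominator = 0.94 × 49.07 × 0.9168 = 42.29
D / 42.29 = 3270 / 42.29 = 77.32
v = 77.32^(1/0.46) = 77.32^2.1739 = 12734 m/s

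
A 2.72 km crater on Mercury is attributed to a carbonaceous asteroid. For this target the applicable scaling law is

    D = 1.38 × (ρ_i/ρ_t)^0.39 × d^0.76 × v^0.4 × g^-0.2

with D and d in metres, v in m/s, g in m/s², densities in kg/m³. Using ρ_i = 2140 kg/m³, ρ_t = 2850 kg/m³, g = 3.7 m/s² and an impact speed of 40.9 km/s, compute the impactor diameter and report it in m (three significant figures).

d ≈ 132 m

Rearranging for d: d = [D / (1.38 · (2140/2850)^0.39 · 40900^0.4 · 3.7^-0.2)]^(1/0.76).
D = 2720 m.
(2140/2850)^0.39 = 0.8943
40900^0.4 = 69.93
3.7^-0.2 = 0.7698
Denominator = 1.38 × 0.8943 × 69.93 × 0.7698 = 66.44
D / 66.44 = 2720 / 66.44 = 40.94
d = 40.94^(1/0.76) = 40.94^1.3158 = 132.2 m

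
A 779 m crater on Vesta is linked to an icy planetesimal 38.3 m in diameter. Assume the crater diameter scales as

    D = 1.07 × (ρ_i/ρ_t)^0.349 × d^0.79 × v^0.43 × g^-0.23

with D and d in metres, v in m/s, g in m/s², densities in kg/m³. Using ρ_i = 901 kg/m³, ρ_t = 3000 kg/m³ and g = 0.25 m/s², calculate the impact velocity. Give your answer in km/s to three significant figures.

Rearranging for v: v = [D / (1.07 · (901/3000)^0.349 · 38.3^0.79 · 0.25^-0.23)]^(1/0.43).
(901/3000)^0.349 = 0.6572
38.3^0.79 = 17.81
0.25^-0.23 = 1.376
Denominator = 1.07 × 0.6572 × 17.81 × 1.376 = 17.23
D / 17.23 = 779 / 17.23 = 45.21
v = 45.21^(1/0.43) = 45.21^2.3256 = 7070 m/s

v ≈ 7.07 km/s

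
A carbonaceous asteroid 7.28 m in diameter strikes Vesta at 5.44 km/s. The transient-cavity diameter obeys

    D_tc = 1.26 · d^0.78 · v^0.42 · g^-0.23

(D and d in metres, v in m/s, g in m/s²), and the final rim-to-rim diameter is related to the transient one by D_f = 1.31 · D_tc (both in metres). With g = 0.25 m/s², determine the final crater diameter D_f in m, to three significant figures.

v = 5440 m/s.
d^0.78 = 7.28^0.78 = 4.704
v^0.42 = 5440^0.42 = 37.06
g^-0.23 = 0.25^-0.23 = 1.376
D_tc = 1.26 × 4.704 × 37.06 × 1.376 = 302.2 m
D_f = 1.31 × 302.2 = 395.9 m

D_f ≈ 396 m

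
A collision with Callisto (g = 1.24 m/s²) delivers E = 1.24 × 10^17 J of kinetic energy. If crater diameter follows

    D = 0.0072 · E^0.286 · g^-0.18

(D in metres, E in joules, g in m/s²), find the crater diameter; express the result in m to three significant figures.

D ≈ 536 m

E^0.286 = (1.24 × 10^17)^0.286 = 7.740 × 10^4
g^-0.18 = 1.24^-0.18 = 0.9620
D = 0.0072 × 7.740 × 10^4 × 0.9620 = 536.1 m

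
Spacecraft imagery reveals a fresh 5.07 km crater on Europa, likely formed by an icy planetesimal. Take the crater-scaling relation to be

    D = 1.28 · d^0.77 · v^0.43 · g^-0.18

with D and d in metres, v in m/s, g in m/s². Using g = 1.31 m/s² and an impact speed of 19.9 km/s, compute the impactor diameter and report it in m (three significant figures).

d ≈ 199 m

Rearranging for d: d = [D / (1.28 · 19900^0.43 · 1.31^-0.18)]^(1/0.77).
D = 5070 m.
19900^0.43 = 70.55
1.31^-0.18 = 0.9526
Denominator = 1.28 × 70.55 × 0.9526 = 86.02
D / 86.02 = 5070 / 86.02 = 58.94
d = 58.94^(1/0.77) = 58.94^1.2987 = 199.2 m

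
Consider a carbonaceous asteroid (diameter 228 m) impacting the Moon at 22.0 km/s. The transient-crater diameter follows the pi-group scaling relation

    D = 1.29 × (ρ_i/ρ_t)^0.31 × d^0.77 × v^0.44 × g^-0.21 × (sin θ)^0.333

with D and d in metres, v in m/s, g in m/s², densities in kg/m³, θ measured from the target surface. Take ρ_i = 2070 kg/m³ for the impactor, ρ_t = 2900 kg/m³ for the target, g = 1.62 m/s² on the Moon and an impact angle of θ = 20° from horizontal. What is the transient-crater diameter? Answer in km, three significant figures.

D ≈ 3.91 km

In SI units: v = 22000 m/s.
(ρ_i/ρ_t)^0.31 = (2070/2900)^0.31 = 0.9008
d^0.77 = 228^0.77 = 65.40
v^0.44 = 22000^0.44 = 81.41
g^-0.21 = 1.62^-0.21 = 0.9037
(sin 20°)^0.333 = 0.3420^0.333 = 0.6996
D = 1.29 × 0.9008 × 65.40 × 81.41 × 0.9037 × 0.6996 = 3912 m
   = 3.912 km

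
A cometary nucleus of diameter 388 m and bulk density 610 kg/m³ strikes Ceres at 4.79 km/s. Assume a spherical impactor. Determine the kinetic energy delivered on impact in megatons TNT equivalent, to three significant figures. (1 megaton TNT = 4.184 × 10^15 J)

v = 4790 m/s.
Mass m = (π/6) ρ d³ = (π/6) × 610 × (388)³ = 1.866 × 10^10 kg
E = ½ m v² = 0.5 × 1.866 × 10^10 × (4790)² = 2.141 × 10^17 J
   = 2.141 × 10^17 / 4.184×10^15 = 51.17 Mt

E ≈ 51.2 Mt TNT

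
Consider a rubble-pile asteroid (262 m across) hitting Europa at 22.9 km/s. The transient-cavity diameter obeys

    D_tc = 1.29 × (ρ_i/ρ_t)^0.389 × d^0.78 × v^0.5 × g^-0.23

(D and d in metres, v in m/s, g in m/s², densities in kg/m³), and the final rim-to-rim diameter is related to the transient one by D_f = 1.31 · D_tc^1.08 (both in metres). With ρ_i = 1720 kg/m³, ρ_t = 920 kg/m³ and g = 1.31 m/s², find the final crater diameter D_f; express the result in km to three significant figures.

D_f ≈ 51.7 km

v = 22900 m/s.
(ρ_i/ρ_t)^0.389 = (1720/920)^0.389 = 1.276
d^0.78 = 262^0.78 = 76.96
v^0.5 = 22900^0.5 = 151.3
g^-0.23 = 1.31^-0.23 = 0.9398
D_tc = 1.29 × 1.276 × 76.96 × 151.3 × 0.9398 = 18010 m
D_f = 1.31 × (18010)^1.08 = 51669 m
     = 51.67 km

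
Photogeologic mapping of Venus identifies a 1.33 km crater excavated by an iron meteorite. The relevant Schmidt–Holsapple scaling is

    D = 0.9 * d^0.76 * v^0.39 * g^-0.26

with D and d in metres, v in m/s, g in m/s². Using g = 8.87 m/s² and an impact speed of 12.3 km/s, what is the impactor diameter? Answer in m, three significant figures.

Rearranging for d: d = [D / (0.9 · 12300^0.39 · 8.87^-0.26)]^(1/0.76).
D = 1330 m.
12300^0.39 = 39.36
8.87^-0.26 = 0.5669
Denominator = 0.9 × 39.36 × 0.5669 = 20.08
D / 20.08 = 1330 / 20.08 = 66.24
d = 66.24^(1/0.76) = 66.24^1.3158 = 249.0 m

d ≈ 249 m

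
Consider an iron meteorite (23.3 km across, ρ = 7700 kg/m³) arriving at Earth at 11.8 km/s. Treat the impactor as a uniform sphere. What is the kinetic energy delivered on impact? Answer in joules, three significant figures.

d = 23300 m; v = 11800 m/s.
Mass m = (π/6) ρ d³ = (π/6) × 7700 × (23300)³ = 5.100 × 10^16 kg
E = ½ m v² = 0.5 × 5.100 × 10^16 × (11800)² = 3.551 × 10^24 J

E ≈ 3.55 × 10^24 J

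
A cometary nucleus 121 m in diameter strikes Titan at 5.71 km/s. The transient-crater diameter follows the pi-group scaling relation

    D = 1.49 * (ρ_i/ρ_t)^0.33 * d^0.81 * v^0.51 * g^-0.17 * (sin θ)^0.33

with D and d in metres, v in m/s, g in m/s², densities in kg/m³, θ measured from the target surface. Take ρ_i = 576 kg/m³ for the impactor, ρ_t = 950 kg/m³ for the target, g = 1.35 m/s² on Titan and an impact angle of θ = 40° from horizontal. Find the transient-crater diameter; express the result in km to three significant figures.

D ≈ 4.16 km

In SI units: v = 5710 m/s.
(ρ_i/ρ_t)^0.33 = (576/950)^0.33 = 0.8478
d^0.81 = 121^0.81 = 48.65
v^0.51 = 5710^0.51 = 82.39
g^-0.17 = 1.35^-0.17 = 0.9503
(sin 40°)^0.33 = 0.6428^0.33 = 0.8643
D = 1.49 × 0.8478 × 48.65 × 82.39 × 0.9503 × 0.8643 = 4159 m
   = 4.159 km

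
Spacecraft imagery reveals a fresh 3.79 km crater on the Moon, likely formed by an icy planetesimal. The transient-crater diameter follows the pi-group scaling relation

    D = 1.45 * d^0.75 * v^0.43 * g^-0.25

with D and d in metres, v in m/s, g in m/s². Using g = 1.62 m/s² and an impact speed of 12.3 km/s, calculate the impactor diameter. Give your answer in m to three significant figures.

d ≈ 191 m

Rearranging for d: d = [D / (1.45 · 12300^0.43 · 1.62^-0.25)]^(1/0.75).
D = 3790 m.
12300^0.43 = 57.37
1.62^-0.25 = 0.8864
Denominator = 1.45 × 57.37 × 0.8864 = 73.74
D / 73.74 = 3790 / 73.74 = 51.40
d = 51.40^(1/0.75) = 51.40^1.3333 = 191.1 m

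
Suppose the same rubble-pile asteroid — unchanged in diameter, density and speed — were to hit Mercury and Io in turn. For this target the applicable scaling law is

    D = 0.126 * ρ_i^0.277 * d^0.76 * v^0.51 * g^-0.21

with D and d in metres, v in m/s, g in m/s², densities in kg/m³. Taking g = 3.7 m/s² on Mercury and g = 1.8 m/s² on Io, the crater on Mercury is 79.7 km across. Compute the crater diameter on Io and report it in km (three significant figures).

D ≈ 92.7 km

All impactor-dependent factors cancel in the ratio, leaving D_Io/D_Mercury = (g_Io/g_Mercury)^-0.21.
(1.8/3.7)^-0.21 = 0.4865^-0.21 = 1.163
D_Io = 1.163 × 79.7 km = 92.7 km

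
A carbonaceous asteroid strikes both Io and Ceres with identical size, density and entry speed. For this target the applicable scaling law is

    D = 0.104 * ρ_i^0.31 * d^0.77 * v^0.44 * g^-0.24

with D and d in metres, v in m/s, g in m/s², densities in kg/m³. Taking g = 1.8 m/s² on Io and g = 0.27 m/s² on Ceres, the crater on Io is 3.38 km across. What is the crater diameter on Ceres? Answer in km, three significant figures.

All impactor-dependent factors cancel in the ratio, leaving D_Ceres/D_Io = (g_Ceres/g_Io)^-0.24.
(0.27/1.8)^-0.24 = 0.1500^-0.24 = 1.577
D_Ceres = 1.577 × 3.38 km = 5.33 km

D ≈ 5.33 km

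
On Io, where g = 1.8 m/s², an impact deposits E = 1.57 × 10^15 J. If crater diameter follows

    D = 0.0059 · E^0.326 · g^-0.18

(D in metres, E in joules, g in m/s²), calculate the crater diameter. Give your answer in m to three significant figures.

D ≈ 477 m

E^0.326 = (1.57 × 10^15)^0.326 = 8.992 × 10^4
g^-0.18 = 1.8^-0.18 = 0.8996
D = 0.0059 × 8.992 × 10^4 × 0.8996 = 477.3 m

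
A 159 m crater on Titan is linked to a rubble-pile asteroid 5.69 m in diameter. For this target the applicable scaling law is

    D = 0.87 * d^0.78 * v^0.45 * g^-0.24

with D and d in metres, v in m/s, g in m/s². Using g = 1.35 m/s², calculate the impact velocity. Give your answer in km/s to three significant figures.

v ≈ 6.12 km/s

Rearranging for v: v = [D / (0.87 · 5.69^0.78 · 1.35^-0.24)]^(1/0.45).
5.69^0.78 = 3.881
1.35^-0.24 = 0.9305
Denominator = 0.87 × 3.881 × 0.9305 = 3.142
D / 3.142 = 159 / 3.142 = 50.60
v = 50.60^(1/0.45) = 50.60^2.2222 = 6123 m/s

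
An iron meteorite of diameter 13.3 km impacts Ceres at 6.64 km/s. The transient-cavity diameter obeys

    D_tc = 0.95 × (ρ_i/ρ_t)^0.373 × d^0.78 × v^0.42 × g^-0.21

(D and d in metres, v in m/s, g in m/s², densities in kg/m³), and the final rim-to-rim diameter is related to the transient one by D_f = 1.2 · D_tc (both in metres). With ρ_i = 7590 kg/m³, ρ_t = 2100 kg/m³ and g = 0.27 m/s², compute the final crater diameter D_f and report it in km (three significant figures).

In SI: d = 13300 m, v = 6640 m/s.
(ρ_i/ρ_t)^0.373 = (7590/2100)^0.373 = 1.615
d^0.78 = 13300^0.78 = 1647
v^0.42 = 6640^0.42 = 40.30
g^-0.21 = 0.27^-0.21 = 1.316
D_tc = 0.95 × 1.615 × 1647 × 40.30 × 1.316 = 1.340 × 10^5 m
D_f = 1.2 × 1.340 × 10^5 = 1.608 × 10^5 m
     = 160.8 km

D_f ≈ 161 km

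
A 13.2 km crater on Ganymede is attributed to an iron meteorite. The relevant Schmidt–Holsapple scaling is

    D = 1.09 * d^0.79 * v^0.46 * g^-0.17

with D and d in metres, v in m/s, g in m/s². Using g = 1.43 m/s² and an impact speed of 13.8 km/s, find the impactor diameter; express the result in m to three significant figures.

d ≈ 619 m

Rearranging for d: d = [D / (1.09 · 13800^0.46 · 1.43^-0.17)]^(1/0.79).
D = 13200 m.
13800^0.46 = 80.23
1.43^-0.17 = 0.9410
Denominator = 1.09 × 80.23 × 0.9410 = 82.29
D / 82.29 = 13200 / 82.29 = 160.4
d = 160.4^(1/0.79) = 160.4^1.2658 = 618.5 m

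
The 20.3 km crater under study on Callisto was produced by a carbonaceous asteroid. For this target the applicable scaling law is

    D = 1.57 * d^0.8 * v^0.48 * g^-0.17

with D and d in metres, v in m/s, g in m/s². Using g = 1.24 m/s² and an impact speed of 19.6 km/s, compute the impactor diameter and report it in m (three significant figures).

Rearranging for d: d = [D / (1.57 · 19600^0.48 · 1.24^-0.17)]^(1/0.8).
D = 20300 m.
19600^0.48 = 114.9
1.24^-0.17 = 0.9641
Denominator = 1.57 × 114.9 × 0.9641 = 173.9
D / 173.9 = 20300 / 173.9 = 116.7
d = 116.7^(1/0.8) = 116.7^1.25 = 383.6 m

d ≈ 384 m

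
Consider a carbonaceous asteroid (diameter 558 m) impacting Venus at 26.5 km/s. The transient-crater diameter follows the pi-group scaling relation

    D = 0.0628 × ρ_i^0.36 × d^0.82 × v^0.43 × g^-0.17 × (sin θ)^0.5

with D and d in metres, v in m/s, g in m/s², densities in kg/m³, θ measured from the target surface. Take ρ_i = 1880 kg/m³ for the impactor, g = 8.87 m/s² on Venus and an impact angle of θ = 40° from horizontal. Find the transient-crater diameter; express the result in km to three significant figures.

In SI units: v = 26500 m/s.
ρ_i^0.36 = 1880^0.36 = 15.09
d^0.82 = 558^0.82 = 178.7
v^0.43 = 26500^0.43 = 79.80
g^-0.17 = 8.87^-0.17 = 0.6900
(sin 40°)^0.5 = 0.6428^0.5 = 0.8017
D = 0.0628 × 15.09 × 178.7 × 79.80 × 0.6900 × 0.8017 = 7475 m
   = 7.475 km

D ≈ 7.48 km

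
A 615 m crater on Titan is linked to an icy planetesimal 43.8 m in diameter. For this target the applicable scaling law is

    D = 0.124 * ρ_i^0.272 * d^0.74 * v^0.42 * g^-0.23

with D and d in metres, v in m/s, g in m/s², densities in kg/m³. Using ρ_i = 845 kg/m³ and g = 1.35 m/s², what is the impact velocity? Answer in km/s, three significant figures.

v ≈ 12.1 km/s

Rearranging for v: v = [D / (0.124 · 845^0.272 · 43.8^0.74 · 1.35^-0.23)]^(1/0.42).
845^0.272 = 6.253
43.8^0.74 = 16.39
1.35^-0.23 = 0.9333
Denominator = 0.124 × 6.253 × 16.39 × 0.9333 = 11.86
D / 11.86 = 615 / 11.86 = 51.85
v = 51.85^(1/0.42) = 51.85^2.381 = 12101 m/s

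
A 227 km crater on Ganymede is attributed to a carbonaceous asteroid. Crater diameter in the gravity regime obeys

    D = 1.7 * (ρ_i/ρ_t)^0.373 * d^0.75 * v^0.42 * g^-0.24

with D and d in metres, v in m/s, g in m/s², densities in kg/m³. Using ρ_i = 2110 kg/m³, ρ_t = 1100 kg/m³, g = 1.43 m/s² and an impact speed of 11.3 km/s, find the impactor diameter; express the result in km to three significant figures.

Rearranging for d: d = [D / (1.7 · (2110/1100)^0.373 · 11300^0.42 · 1.43^-0.24)]^(1/0.75).
D = 227000 m.
(2110/1100)^0.373 = 1.275
11300^0.42 = 50.38
1.43^-0.24 = 0.9177
Denominator = 1.7 × 1.275 × 50.38 × 0.9177 = 100.2
D / 100.2 = 227000 / 100.2 = 2265
d = 2265^(1/0.75) = 2265^1.3333 = 29738 m

d ≈ 29.7 km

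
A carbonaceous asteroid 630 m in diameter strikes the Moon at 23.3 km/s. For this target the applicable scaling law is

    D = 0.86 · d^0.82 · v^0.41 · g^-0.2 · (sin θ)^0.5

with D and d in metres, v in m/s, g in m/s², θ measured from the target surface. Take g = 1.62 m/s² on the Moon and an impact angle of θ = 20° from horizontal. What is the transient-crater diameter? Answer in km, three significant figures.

D ≈ 5.57 km

In SI units: v = 23300 m/s.
d^0.82 = 630^0.82 = 197.5
v^0.41 = 23300^0.41 = 61.75
g^-0.2 = 1.62^-0.2 = 0.9080
(sin 20°)^0.5 = 0.3420^0.5 = 0.5848
D = 0.86 × 197.5 × 61.75 × 0.9080 × 0.5848 = 5569 m
   = 5.569 km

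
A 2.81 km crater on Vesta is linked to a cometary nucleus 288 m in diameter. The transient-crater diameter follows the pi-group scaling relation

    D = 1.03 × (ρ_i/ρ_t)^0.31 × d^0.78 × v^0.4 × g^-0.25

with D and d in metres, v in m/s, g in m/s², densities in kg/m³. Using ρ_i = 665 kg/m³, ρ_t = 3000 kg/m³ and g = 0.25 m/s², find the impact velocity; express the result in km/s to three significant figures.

Rearranging for v: v = [D / (1.03 · (665/3000)^0.31 · 288^0.78 · 0.25^-0.25)]^(1/0.4).
D = 2810 m.
(665/3000)^0.31 = 0.6269
288^0.78 = 82.86
0.25^-0.25 = 1.414
Denominator = 1.03 × 0.6269 × 82.86 × 1.414 = 75.65
D / 75.65 = 2810 / 75.65 = 37.14
v = 37.14^(1/0.4) = 37.14^2.5 = 8406 m/s

v ≈ 8.41 km/s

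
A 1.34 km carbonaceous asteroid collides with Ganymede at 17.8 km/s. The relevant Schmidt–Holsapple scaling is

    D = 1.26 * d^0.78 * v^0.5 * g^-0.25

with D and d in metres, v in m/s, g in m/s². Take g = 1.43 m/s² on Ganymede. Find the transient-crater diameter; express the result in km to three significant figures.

D ≈ 42.3 km

In SI units: d = 1340 m, v = 17800 m/s.
d^0.78 = 1340^0.78 = 274.9
v^0.5 = 17800^0.5 = 133.4
g^-0.25 = 1.43^-0.25 = 0.9145
D = 1.26 × 274.9 × 133.4 × 0.9145 = 42256 m
   = 42.26 km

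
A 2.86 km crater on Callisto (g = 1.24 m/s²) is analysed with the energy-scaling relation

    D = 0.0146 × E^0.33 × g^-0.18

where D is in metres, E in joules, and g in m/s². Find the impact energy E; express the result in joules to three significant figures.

Rearranging: E = [D / (0.0146 · g^-0.18)]^(1/0.33).
D = 2860 m.
g^-0.18 = 1.24^-0.18 = 0.9620
D / (0.0146 × 0.9620) = 2860 / (0.01405) = 2.036 × 10^5
E = (2.036 × 10^5)^3.0303 = 1.222 × 10^16 J

E ≈ 1.22 × 10^16 J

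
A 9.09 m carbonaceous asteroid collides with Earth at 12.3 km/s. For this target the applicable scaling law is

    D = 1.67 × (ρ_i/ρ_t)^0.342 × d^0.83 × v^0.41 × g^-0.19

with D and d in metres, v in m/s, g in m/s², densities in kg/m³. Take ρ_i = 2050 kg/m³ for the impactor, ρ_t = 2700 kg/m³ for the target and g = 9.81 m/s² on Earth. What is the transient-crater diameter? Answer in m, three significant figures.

D ≈ 292 m

In SI units: v = 12300 m/s.
(ρ_i/ρ_t)^0.342 = (2050/2700)^0.342 = 0.9101
d^0.83 = 9.09^0.83 = 6.246
v^0.41 = 12300^0.41 = 47.52
g^-0.19 = 9.81^-0.19 = 0.6480
D = 1.67 × 0.9101 × 6.246 × 47.52 × 0.6480 = 292.3 m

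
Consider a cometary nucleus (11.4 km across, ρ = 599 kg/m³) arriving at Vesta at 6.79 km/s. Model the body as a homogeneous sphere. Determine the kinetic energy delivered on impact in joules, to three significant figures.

E ≈ 1.07 × 10^22 J

d = 11400 m; v = 6790 m/s.
Mass m = (π/6) ρ d³ = (π/6) × 599 × (11400)³ = 4.647 × 10^14 kg
E = ½ m v² = 0.5 × 4.647 × 10^14 × (6790)² = 1.071 × 10^22 J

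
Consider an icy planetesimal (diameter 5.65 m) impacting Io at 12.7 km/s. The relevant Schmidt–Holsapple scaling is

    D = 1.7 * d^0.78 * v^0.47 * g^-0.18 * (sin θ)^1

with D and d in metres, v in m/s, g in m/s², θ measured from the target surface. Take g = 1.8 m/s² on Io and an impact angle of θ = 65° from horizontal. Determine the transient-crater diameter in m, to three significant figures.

D ≈ 454 m

In SI units: v = 12700 m/s.
d^0.78 = 5.65^0.78 = 3.860
v^0.47 = 12700^0.47 = 84.88
g^-0.18 = 1.8^-0.18 = 0.8996
(sin 65°)^1 = 0.9063^1 = 0.9063
D = 1.7 × 3.860 × 84.88 × 0.8996 × 0.9063 = 454.1 m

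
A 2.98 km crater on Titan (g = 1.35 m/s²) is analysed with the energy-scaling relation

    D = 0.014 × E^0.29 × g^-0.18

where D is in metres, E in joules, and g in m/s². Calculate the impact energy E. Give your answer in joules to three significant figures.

E ≈ 2.84 × 10^18 J

Rearranging: E = [D / (0.014 · g^-0.18)]^(1/0.29).
D = 2980 m.
g^-0.18 = 1.35^-0.18 = 0.9474
D / (0.014 × 0.9474) = 2980 / (0.01326) = 2.247 × 10^5
E = (2.247 × 10^5)^3.4483 = 2.844 × 10^18 J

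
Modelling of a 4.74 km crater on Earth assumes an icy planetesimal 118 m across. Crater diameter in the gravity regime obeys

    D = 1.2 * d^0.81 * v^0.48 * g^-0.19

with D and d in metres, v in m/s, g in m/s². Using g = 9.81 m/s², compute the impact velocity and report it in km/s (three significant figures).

v ≈ 24.5 km/s

Rearranging for v: v = [D / (1.2 · 118^0.81 · 9.81^-0.19)]^(1/0.48).
D = 4740 m.
118^0.81 = 47.67
9.81^-0.19 = 0.6480
Denominator = 1.2 × 47.67 × 0.6480 = 37.07
D / 37.07 = 4740 / 37.07 = 127.9
v = 127.9^(1/0.48) = 127.9^2.0833 = 24504 m/s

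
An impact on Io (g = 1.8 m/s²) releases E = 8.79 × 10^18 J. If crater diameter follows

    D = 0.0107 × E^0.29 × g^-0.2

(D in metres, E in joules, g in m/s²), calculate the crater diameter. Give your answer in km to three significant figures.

D ≈ 2.97 km

E^0.29 = (8.79 × 10^18)^0.29 = 3.117 × 10^5
g^-0.2 = 1.8^-0.2 = 0.8891
D = 0.0107 × 3.117 × 10^5 × 0.8891 = 2965 m
   = 2.965 km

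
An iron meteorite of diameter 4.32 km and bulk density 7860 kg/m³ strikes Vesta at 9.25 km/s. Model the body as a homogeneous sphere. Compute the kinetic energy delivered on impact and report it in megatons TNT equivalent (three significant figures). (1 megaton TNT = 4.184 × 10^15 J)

E ≈ 3.39 × 10^6 Mt TNT

d = 4320 m; v = 9250 m/s.
Mass m = (π/6) ρ d³ = (π/6) × 7860 × (4320)³ = 3.318 × 10^14 kg
E = ½ m v² = 0.5 × 3.318 × 10^14 × (9250)² = 1.419 × 10^22 J
   = 1.419 × 10^22 / 4.184×10^15 = 3.391 × 10^6 Mt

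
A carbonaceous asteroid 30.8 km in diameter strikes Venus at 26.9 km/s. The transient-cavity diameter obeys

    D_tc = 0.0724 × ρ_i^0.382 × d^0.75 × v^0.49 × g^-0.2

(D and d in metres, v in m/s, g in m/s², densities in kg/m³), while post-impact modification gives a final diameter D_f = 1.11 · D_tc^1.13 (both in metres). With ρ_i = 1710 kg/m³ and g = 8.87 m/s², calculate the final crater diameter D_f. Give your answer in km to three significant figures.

D_f ≈ 1570 km

In SI: d = 30800 m, v = 26900 m/s.
ρ_i^0.382 = 1710^0.382 = 17.18
d^0.75 = 30800^0.75 = 2325
v^0.49 = 26900^0.49 = 148.1
g^-0.2 = 8.87^-0.2 = 0.6463
D_tc = 0.0724 × 17.18 × 2325 × 148.1 × 0.6463 = 2.768 × 10^5 m
D_f = 1.11 × (2.768 × 10^5)^1.13 = 1.567 × 10^6 m
     = 1567 km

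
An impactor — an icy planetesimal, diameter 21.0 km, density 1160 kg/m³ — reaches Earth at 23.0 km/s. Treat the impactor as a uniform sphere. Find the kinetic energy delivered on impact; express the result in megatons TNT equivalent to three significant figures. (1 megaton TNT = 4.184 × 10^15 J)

d = 21000 m; v = 23000 m/s.
Mass m = (π/6) ρ d³ = (π/6) × 1160 × (21000)³ = 5.625 × 10^15 kg
E = ½ m v² = 0.5 × 5.625 × 10^15 × (23000)² = 1.488 × 10^24 J
   = 1.488 × 10^24 / 4.184×10^15 = 3.556 × 10^8 Mt

E ≈ 3.56 × 10^8 Mt TNT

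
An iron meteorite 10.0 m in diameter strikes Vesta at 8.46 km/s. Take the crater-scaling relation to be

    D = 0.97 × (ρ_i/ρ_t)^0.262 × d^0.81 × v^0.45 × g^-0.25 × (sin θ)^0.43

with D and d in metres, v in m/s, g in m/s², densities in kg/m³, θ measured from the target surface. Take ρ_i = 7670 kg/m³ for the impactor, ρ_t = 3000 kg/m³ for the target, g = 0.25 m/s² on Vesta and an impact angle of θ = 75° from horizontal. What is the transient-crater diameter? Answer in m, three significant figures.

D ≈ 653 m

In SI units: v = 8460 m/s.
(ρ_i/ρ_t)^0.262 = (7670/3000)^0.262 = 1.279
d^0.81 = 10^0.81 = 6.457
v^0.45 = 8460^0.45 = 58.52
g^-0.25 = 0.25^-0.25 = 1.414
(sin 75°)^0.43 = 0.9659^0.43 = 0.9852
D = 0.97 × 1.279 × 6.457 × 58.52 × 1.414 × 0.9852 = 653.1 m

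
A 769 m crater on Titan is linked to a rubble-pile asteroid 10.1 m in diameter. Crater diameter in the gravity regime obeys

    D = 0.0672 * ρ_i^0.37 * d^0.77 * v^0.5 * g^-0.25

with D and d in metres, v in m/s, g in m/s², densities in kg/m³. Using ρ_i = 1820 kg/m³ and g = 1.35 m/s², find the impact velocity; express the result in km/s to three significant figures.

v ≈ 16.7 km/s

Rearranging for v: v = [D / (0.0672 · 1820^0.37 · 10.1^0.77 · 1.35^-0.25)]^(1/0.5).
1820^0.37 = 16.08
10.1^0.77 = 5.934
1.35^-0.25 = 0.9277
Denominator = 0.0672 × 16.08 × 5.934 × 0.9277 = 5.949
D / 5.949 = 769 / 5.949 = 129.3
v = 129.3^(1/0.5) = 129.3^2 = 16718 m/s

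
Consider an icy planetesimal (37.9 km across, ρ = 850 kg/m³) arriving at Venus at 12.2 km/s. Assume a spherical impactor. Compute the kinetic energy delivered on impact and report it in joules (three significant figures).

d = 37900 m; v = 12200 m/s.
Mass m = (π/6) ρ d³ = (π/6) × 850 × (37900)³ = 2.423 × 10^16 kg
E = ½ m v² = 0.5 × 2.423 × 10^16 × (12200)² = 1.803 × 10^24 J

E ≈ 1.80 × 10^24 J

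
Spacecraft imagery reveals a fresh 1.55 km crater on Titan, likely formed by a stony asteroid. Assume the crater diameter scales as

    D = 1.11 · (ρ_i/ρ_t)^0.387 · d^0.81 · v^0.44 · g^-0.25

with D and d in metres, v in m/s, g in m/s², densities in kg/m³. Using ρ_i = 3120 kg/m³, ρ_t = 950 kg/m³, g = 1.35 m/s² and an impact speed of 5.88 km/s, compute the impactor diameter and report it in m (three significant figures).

d ≈ 42.5 m

Rearranging for d: d = [D / (1.11 · (3120/950)^0.387 · 5880^0.44 · 1.35^-0.25)]^(1/0.81).
D = 1550 m.
(3120/950)^0.387 = 1.584
5880^0.44 = 45.55
1.35^-0.25 = 0.9277
Denominator = 1.11 × 1.584 × 45.55 × 0.9277 = 74.30
D / 74.30 = 1550 / 74.30 = 20.86
d = 20.86^(1/0.81) = 20.86^1.2346 = 42.54 m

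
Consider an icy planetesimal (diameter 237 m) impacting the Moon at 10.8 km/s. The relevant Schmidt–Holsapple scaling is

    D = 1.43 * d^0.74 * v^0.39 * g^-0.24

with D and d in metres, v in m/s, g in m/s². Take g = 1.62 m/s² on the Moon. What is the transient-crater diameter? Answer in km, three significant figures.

D ≈ 2.73 km

In SI units: v = 10800 m/s.
d^0.74 = 237^0.74 = 57.19
v^0.39 = 10800^0.39 = 37.41
g^-0.24 = 1.62^-0.24 = 0.8907
D = 1.43 × 57.19 × 37.41 × 0.8907 = 2725 m
   = 2.725 km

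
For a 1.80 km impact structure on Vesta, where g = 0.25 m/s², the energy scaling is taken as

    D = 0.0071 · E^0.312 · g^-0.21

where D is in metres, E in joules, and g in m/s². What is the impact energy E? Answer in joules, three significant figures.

Rearranging: E = [D / (0.0071 · g^-0.21)]^(1/0.312).
D = 1800 m.
g^-0.21 = 0.25^-0.21 = 1.338
D / (0.0071 × 1.338) = 1800 / (9.500 × 10^-3) = 1.895 × 10^5
E = (1.895 × 10^5)^3.2051 = 8.227 × 10^16 J

E ≈ 8.23 × 10^16 J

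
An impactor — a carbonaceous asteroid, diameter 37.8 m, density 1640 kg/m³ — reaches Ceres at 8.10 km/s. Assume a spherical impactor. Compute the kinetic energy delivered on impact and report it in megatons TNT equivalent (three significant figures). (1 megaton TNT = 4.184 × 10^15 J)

E ≈ 0.364 Mt TNT

v = 8100 m/s.
Mass m = (π/6) ρ d³ = (π/6) × 1640 × (37.8)³ = 4.638 × 10^7 kg
E = ½ m v² = 0.5 × 4.638 × 10^7 × (8100)² = 1.521 × 10^15 J
   = 1.521 × 10^15 / 4.184×10^15 = 0.3635 Mt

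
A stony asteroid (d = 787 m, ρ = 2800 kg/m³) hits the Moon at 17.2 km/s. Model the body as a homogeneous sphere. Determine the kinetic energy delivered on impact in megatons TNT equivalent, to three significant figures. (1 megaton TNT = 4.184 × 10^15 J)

v = 17200 m/s.
Mass m = (π/6) ρ d³ = (π/6) × 2800 × (787)³ = 7.146 × 10^11 kg
E = ½ m v² = 0.5 × 7.146 × 10^11 × (17200)² = 1.057 × 10^20 J
   = 1.057 × 10^20 / 4.184×10^15 = 25263 Mt

E ≈ 25300 Mt TNT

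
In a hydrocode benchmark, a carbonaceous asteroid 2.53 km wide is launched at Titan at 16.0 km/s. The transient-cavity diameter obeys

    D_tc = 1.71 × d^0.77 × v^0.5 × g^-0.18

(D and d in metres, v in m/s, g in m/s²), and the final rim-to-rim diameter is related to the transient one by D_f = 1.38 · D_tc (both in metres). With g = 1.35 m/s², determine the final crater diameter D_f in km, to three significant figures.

In SI: d = 2530 m, v = 16000 m/s.
d^0.77 = 2530^0.77 = 417.3
v^0.5 = 16000^0.5 = 126.5
g^-0.18 = 1.35^-0.18 = 0.9474
D_tc = 1.71 × 417.3 × 126.5 × 0.9474 = 85520 m
D_f = 1.38 × 85520 = 1.180 × 10^5 m
     = 118.0 km

D_f ≈ 118 km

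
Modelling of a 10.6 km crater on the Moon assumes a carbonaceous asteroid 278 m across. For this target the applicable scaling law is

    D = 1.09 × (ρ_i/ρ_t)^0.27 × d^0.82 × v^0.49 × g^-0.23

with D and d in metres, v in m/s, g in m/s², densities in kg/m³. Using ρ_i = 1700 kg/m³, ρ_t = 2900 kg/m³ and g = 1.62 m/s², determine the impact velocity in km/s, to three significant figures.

v ≈ 18.8 km/s

Rearranging for v: v = [D / (1.09 · (1700/2900)^0.27 · 278^0.82 · 1.62^-0.23)]^(1/0.49).
D = 10600 m.
(1700/2900)^0.27 = 0.8657
278^0.82 = 101.0
1.62^-0.23 = 0.8950
Denominator = 1.09 × 0.8657 × 101.0 × 0.8950 = 85.30
D / 85.30 = 10600 / 85.30 = 124.3
v = 124.3^(1/0.49) = 124.3^2.0408 = 18810 m/s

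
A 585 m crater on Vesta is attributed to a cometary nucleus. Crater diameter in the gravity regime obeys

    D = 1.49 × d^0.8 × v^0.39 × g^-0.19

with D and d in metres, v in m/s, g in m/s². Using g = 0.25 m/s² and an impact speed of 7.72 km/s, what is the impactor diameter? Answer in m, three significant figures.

d ≈ 16.0 m

Rearranging for d: d = [D / (1.49 · 7720^0.39 · 0.25^-0.19)]^(1/0.8).
7720^0.39 = 32.82
0.25^-0.19 = 1.301
Denominator = 1.49 × 32.82 × 1.301 = 63.62
D / 63.62 = 585 / 63.62 = 9.195
d = 9.195^(1/0.8) = 9.195^1.25 = 16.01 m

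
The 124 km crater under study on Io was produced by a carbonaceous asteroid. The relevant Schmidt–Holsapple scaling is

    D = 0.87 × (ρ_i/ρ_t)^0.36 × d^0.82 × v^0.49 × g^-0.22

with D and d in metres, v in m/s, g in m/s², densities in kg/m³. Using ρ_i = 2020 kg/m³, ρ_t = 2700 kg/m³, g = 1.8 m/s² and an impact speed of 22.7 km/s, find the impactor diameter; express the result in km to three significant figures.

d ≈ 6.40 km

Rearranging for d: d = [D / (0.87 · (2020/2700)^0.36 · 22700^0.49 · 1.8^-0.22)]^(1/0.82).
D = 124000 m.
(2020/2700)^0.36 = 0.9008
22700^0.49 = 136.3
1.8^-0.22 = 0.8787
Denominator = 0.87 × 0.9008 × 136.3 × 0.8787 = 93.86
D / 93.86 = 124000 / 93.86 = 1321
d = 1321^(1/0.82) = 1321^1.2195 = 6396 m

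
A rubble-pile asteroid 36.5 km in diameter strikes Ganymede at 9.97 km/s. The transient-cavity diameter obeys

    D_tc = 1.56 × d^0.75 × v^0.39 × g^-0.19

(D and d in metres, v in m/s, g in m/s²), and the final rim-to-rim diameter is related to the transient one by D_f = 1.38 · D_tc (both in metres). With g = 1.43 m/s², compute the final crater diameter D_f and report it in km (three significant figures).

In SI: d = 36500 m, v = 9970 m/s.
d^0.75 = 36500^0.75 = 2641
v^0.39 = 9970^0.39 = 36.27
g^-0.19 = 1.43^-0.19 = 0.9343
D_tc = 1.56 × 2641 × 36.27 × 0.9343 = 1.396 × 10^5 m
D_f = 1.38 × 1.396 × 10^5 = 1.926 × 10^5 m
     = 192.6 km

D_f ≈ 193 km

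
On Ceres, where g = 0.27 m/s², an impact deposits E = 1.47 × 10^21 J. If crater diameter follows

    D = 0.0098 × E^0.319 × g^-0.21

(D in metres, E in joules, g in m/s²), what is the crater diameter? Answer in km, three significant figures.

E^0.319 = (1.47 × 10^21)^0.319 = 5.654 × 10^6
g^-0.21 = 0.27^-0.21 = 1.316
D = 0.0098 × 5.654 × 10^6 × 1.316 = 72919 m
   = 72.92 km

D ≈ 72.9 km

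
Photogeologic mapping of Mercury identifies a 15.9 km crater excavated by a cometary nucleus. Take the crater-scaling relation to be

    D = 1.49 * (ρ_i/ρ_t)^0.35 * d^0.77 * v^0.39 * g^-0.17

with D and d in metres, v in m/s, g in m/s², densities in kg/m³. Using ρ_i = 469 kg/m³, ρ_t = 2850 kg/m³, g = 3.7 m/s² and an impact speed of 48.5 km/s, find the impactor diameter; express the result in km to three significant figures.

Rearranging for d: d = [D / (1.49 · (469/2850)^0.35 · 48500^0.39 · 3.7^-0.17)]^(1/0.77).
D = 15900 m.
(469/2850)^0.35 = 0.5318
48500^0.39 = 67.21
3.7^-0.17 = 0.8006
Denominator = 1.49 × 0.5318 × 67.21 × 0.8006 = 42.64
D / 42.64 = 15900 / 42.64 = 372.9
d = 372.9^(1/0.77) = 372.9^1.2987 = 2186 m

d ≈ 2.19 km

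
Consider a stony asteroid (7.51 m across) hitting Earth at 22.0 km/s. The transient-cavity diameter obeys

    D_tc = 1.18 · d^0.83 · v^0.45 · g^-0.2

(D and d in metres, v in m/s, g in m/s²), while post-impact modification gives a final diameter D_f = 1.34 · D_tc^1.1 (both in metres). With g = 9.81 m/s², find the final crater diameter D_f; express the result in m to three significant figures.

D_f ≈ 865 m

v = 22000 m/s.
d^0.83 = 7.51^0.83 = 5.331
v^0.45 = 22000^0.45 = 89.97
g^-0.2 = 9.81^-0.2 = 0.6334
D_tc = 1.18 × 5.331 × 89.97 × 0.6334 = 358.5 m
D_f = 1.34 × (358.5)^1.1 = 865.1 m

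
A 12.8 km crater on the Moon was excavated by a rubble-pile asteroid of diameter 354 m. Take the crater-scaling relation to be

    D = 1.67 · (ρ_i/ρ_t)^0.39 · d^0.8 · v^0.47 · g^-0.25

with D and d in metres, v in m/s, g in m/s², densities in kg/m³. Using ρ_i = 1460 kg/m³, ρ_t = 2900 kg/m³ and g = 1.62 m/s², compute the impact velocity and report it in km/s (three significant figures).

v ≈ 19.3 km/s

Rearranging for v: v = [D / (1.67 · (1460/2900)^0.39 · 354^0.8 · 1.62^-0.25)]^(1/0.47).
D = 12800 m.
(1460/2900)^0.39 = 0.7652
354^0.8 = 109.4
1.62^-0.25 = 0.8864
Denominator = 1.67 × 0.7652 × 109.4 × 0.8864 = 123.9
D / 123.9 = 12800 / 123.9 = 103.3
v = 103.3^(1/0.47) = 103.3^2.1277 = 19293 m/s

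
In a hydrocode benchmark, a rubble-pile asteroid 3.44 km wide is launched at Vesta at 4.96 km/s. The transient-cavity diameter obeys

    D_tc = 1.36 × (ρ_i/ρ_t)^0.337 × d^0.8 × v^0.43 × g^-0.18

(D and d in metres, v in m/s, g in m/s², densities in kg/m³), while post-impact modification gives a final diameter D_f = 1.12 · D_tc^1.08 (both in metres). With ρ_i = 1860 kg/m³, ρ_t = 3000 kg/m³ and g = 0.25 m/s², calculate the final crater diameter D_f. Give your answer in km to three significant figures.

D_f ≈ 102 km

In SI: d = 3440 m, v = 4960 m/s.
(ρ_i/ρ_t)^0.337 = (1860/3000)^0.337 = 0.8512
d^0.8 = 3440^0.8 = 674.9
v^0.43 = 4960^0.43 = 38.82
g^-0.18 = 0.25^-0.18 = 1.283
D_tc = 1.36 × 0.8512 × 674.9 × 38.82 × 1.283 = 38910 m
D_f = 1.12 × (38910)^1.08 = 1.015 × 10^5 m
     = 101.5 km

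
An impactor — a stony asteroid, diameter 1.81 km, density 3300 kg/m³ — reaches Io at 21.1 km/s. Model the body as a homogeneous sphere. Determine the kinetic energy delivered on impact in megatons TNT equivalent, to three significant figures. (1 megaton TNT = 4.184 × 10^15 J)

E ≈ 5.45 × 10^5 Mt TNT

d = 1810 m; v = 21100 m/s.
Mass m = (π/6) ρ d³ = (π/6) × 3300 × (1810)³ = 1.025 × 10^13 kg
E = ½ m v² = 0.5 × 1.025 × 10^13 × (21100)² = 2.282 × 10^21 J
   = 2.282 × 10^21 / 4.184×10^15 = 5.454 × 10^5 Mt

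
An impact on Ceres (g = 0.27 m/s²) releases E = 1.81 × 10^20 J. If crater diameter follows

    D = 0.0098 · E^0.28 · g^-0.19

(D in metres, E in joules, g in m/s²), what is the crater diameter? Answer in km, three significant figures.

E^0.28 = (1.81 × 10^20)^0.28 = 4.701 × 10^5
g^-0.19 = 0.27^-0.19 = 1.282
D = 0.0098 × 4.701 × 10^5 × 1.282 = 5906 m
   = 5.906 km

D ≈ 5.91 km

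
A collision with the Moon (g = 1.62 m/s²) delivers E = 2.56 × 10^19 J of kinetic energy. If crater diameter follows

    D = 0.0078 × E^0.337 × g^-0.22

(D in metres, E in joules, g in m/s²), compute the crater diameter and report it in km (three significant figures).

E^0.337 = (2.56 × 10^19)^0.337 = 3.472 × 10^6
g^-0.22 = 1.62^-0.22 = 0.8993
D = 0.0078 × 3.472 × 10^6 × 0.8993 = 24354 m
   = 24.35 km

D ≈ 24.4 km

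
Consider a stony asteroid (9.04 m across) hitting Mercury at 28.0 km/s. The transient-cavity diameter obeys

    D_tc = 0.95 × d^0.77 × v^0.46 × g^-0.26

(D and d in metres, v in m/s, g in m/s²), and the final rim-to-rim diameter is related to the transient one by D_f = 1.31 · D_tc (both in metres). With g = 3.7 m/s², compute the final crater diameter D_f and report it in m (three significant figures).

v = 28000 m/s.
d^0.77 = 9.04^0.77 = 5.448
v^0.46 = 28000^0.46 = 111.1
g^-0.26 = 3.7^-0.26 = 0.7117
D_tc = 0.95 × 5.448 × 111.1 × 0.7117 = 409.2 m
D_f = 1.31 × 409.2 = 536.1 m

D_f ≈ 536 m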